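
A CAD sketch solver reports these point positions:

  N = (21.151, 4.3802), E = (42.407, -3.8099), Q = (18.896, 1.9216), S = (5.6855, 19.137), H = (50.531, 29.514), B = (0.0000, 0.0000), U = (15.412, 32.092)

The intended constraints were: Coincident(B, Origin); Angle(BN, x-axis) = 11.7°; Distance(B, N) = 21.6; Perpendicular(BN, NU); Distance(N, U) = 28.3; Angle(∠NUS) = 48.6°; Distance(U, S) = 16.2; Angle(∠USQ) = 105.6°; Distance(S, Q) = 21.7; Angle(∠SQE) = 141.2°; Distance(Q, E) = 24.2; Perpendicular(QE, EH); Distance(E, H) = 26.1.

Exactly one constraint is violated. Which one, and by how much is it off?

Distance(E, H) = 26.1 — off by 8.20.

B = (0.00, 0.00) ✓; BN at 11.70° ✓; |BN| = 21.60 ✓; ∠(BN, NU) = 90.00° ✓; |NU| = 28.30 ✓; ∠NUS = 48.60° ✓; |US| = 16.20 ✓; ∠USQ = 105.6° ✓; |SQ| = 21.70 ✓; ∠SQE = 141.2° ✓; |QE| = 24.20 ✓; ∠(QE, EH) = 90.00° ✓; |EH| = 34.30 ✗.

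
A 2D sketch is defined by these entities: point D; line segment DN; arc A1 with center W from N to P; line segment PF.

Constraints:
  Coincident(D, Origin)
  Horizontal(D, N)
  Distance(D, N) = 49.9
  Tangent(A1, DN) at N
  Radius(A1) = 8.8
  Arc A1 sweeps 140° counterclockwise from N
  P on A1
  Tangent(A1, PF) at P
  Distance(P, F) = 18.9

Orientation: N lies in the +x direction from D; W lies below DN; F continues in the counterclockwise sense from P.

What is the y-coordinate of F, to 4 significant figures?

-27.69

D is at the origin; D and N share the same y with |DN| = 49.9 and N on the +x side, so N = (49.90, 0.000). The tangent condition forces WN to be normal to DN, so W = N + (0, -8.8) = (49.90, -8.800). On A1, N sits at bearing 90° from W; a 140° counterclockwise sweep puts P at bearing 230°, so P = W + 8.8·(cos 230°, sin 230°) = (44.24, -15.54). Since A1 is tangent to PF there, WP ⟂ PF, so PF runs along (−sin 230°, cos 230°); with |PF| = 18.9, F = (58.72, -27.69). So F.y = -27.69.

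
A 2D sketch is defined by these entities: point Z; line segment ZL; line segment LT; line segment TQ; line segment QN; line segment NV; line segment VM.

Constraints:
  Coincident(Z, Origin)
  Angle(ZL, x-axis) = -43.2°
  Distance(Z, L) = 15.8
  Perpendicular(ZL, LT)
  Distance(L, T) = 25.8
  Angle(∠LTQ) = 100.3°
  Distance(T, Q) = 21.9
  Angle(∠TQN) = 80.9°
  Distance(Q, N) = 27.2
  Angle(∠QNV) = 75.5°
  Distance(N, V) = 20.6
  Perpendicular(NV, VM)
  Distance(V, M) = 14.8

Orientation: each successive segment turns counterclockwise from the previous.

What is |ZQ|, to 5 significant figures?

30.266

Z is at the origin; ZL runs at -43.2° with length 15.8, so L = (11.518, -10.816). ZL is perpendicular to LT, so LT runs at 46.800°; with |LT| = 25.8, T = (29.179, 7.9915). ∠LTQ = 100.3° gives TQ at 126.50° from the x-axis; with |TQ| = 21.9, Q = (16.152, 25.596). Then |ZQ| = |Q − Z| = 30.266.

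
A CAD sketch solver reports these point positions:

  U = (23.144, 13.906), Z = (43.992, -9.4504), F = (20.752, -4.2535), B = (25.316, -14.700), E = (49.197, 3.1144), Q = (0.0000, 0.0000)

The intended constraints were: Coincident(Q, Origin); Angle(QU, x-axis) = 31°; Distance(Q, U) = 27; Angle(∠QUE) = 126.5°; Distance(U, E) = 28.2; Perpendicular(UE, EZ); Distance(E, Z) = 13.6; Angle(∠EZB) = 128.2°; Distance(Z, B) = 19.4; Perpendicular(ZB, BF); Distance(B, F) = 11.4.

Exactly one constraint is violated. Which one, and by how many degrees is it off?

Perpendicular(ZB, BF) — off by 7.90°.

Q = (0.00, 0.00) ✓; QU at 31.00° ✓; |QU| = 27.00 ✓; ∠QUE = 126.5° ✓; |UE| = 28.20 ✓; ∠(UE, EZ) = 90.00° ✓; |EZ| = 13.60 ✓; ∠EZB = 128.2° ✓; |ZB| = 19.40 ✓; ∠(ZB, BF) = 82.10° ✗; |BF| = 11.40 ✓.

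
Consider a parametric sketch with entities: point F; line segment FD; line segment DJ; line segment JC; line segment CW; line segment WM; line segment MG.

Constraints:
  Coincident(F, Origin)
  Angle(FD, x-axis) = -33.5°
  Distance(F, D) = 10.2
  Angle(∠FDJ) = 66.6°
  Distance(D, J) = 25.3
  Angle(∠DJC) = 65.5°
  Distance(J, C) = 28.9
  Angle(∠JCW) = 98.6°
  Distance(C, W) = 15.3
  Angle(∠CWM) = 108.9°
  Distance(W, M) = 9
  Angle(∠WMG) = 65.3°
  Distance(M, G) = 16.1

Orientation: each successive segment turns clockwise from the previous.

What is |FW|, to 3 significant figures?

13.9

F is at the origin; FD runs at -33.5° with length 10.2, so D = (8.51, -5.63). ∠FDJ = 66.6° gives DJ at -147° from the x-axis; with |DJ| = 25.3, J = (-12.7, -19.4). ∠DJC = 65.5° gives JC at 98.6° from the x-axis; with |JC| = 28.9, C = (-17.0, 9.13). ∠JCW = 98.6° gives CW at 17.2° from the x-axis; with |CW| = 15.3, W = (-2.39, 13.7). Then |FW| = |W − F| = 13.9.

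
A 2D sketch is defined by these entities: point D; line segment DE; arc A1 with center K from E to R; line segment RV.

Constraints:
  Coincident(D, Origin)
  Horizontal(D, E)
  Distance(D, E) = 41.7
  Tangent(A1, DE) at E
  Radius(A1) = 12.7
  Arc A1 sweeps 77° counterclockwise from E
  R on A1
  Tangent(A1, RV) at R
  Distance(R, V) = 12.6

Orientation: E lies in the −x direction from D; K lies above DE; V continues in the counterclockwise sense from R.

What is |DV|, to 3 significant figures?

34.5

D is at the origin; DE is horizontal with |DE| = 41.7 and E on the −x side, so E = (-41.7, 0.00). A1 meets DE tangentially, so KE is at right angles to DE, so K = E + (0, 12.7) = (-41.7, 12.7). On A1, E sits at bearing -90° from K; a 77° counterclockwise sweep puts R at bearing -13°, so R = K + 12.7·(cos -13°, sin -13°) = (-29.3, 9.84). Tangency of A1 to RV means the radius KR is perpendicular to RV, so RV runs along (−sin -13°, cos -13°); with |RV| = 12.6, V = (-26.5, 22.1). Then |DV| = |V − D| = 34.5.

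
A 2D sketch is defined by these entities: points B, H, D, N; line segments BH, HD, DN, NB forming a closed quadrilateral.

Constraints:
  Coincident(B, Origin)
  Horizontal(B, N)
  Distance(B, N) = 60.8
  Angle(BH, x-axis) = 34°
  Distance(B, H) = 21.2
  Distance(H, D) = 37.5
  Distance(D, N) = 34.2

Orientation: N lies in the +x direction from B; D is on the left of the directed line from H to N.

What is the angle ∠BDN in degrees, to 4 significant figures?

76.78°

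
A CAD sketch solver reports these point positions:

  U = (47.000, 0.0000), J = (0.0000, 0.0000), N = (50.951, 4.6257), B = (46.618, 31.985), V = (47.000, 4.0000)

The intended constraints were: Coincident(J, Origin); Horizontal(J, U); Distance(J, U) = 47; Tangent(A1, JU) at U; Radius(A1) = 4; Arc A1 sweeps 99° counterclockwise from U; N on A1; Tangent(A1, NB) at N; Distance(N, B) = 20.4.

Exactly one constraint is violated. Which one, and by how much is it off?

Distance(N, B) = 20.4 — off by 7.30.

J = (0.00, 0.00) ✓; J.y = 0.00, U.y = 0.00 ✓; |JU| = 47.00 ✓; ∠(VU, UJ) = 90.00° ✓; |VU| = 4.000 ✓; bearing(V→N) − bearing(V→U) = 99.00° ✓; |VN| = 4.000 ✓; ∠(VN, NB) = 90.00° ✓; |NB| = 27.70 ✗.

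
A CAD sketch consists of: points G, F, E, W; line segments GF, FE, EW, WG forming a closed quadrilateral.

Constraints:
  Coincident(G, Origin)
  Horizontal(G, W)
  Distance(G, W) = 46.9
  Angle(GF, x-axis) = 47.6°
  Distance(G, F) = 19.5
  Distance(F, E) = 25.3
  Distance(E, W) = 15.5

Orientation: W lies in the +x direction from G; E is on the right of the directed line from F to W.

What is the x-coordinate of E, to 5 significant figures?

31.663

G is at the origin; GW is horizontal with |GW| = 46.9 and W in +x, so W = (46.9, 0). GF runs at 47.6° with |GF| = 19.5, so F = (13.149, 14.400). E is determined by |FE| = 25.3 and |EW| = 15.5 together: it lies at the intersection of circle(F, 25.3) and circle(W, 15.5). With |FW| = 36.695, the foot of the radical line on FW is 23.796 from F and the perpendicular offset is √(25.3² − 23.796²) = 8.5944. Taking the right-of-FW solution: E = (31.663, -2.8431).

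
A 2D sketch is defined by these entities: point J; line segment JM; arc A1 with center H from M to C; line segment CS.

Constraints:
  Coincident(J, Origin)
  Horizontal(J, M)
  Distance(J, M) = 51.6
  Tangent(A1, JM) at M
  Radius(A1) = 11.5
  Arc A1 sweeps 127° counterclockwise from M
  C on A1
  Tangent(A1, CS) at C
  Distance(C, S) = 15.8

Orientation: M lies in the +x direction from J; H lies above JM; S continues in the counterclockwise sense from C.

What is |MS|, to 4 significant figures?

31.04

J is at the origin; JM is horizontal with |JM| = 51.6 and M on the +x side, so M = (51.60, 0.000). The tangent condition forces HM to be normal to JM, so H = M + (0, 11.5) = (51.60, 11.50). On A1, M sits at bearing -90° from H; a 127° counterclockwise sweep puts C at bearing 37°, so C = H + 11.5·(cos 37°, sin 37°) = (60.78, 18.42). A1 meets CS tangentially, so HC is at right angles to CS, so CS runs along (−sin 37°, cos 37°); with |CS| = 15.8, S = (51.28, 31.04). Then |MS| = |S − M| = 31.04.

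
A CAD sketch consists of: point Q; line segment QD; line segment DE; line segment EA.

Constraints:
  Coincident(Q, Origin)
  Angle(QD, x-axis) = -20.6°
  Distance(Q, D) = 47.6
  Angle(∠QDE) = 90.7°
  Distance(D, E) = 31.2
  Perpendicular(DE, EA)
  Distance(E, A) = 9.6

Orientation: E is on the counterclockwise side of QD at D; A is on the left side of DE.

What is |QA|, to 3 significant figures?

49.5

Q is at the origin; QD runs at -20.6° with length 47.6, so D = 47.6·(cos -20.6°, sin -20.6°) = (44.6, -16.7). ∠QDE = 90.7°, so DE runs at -20.6° + (180° − 90.7°) = 68.7° from the x-axis; with |DE| = 31.2, E = D + 31.2·(cos 68.7°, sin 68.7°) = (55.9, 12.3). DE ⟂ EA; with |EA| = 9.6 on the left of DE, A = E + 9.6·(-0.932, 0.363) = (46.9, 15.8). Then |QA| = |A − Q| = 49.5.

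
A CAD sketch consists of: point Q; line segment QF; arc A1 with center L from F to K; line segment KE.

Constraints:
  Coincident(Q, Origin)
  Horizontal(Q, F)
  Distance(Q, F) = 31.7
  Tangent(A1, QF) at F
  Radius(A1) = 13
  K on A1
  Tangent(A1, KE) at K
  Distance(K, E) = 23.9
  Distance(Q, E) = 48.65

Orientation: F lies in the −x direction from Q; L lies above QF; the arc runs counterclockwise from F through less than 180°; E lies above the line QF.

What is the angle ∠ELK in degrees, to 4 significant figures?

61.46°

Q is at the origin; QF is horizontal with |QF| = 31.7 and F on the −x side, so F = (-31.70, 0.000). A1 meets QF tangentially, so LF is at right angles to QF, so L = F + (0, 13) = (-31.70, 13.00). Since LK ⟂ KE (tangency), |LE| = √(13.0² + 23.9²) = 27.21 regardless of where K sits on A1. So E lies on both circle(Q, 48.65) and circle(L, 27.21); the above-QF intersection is E = (-27.80, 39.93). K is the foot of the tangent from E: K = (-19.51, 17.51).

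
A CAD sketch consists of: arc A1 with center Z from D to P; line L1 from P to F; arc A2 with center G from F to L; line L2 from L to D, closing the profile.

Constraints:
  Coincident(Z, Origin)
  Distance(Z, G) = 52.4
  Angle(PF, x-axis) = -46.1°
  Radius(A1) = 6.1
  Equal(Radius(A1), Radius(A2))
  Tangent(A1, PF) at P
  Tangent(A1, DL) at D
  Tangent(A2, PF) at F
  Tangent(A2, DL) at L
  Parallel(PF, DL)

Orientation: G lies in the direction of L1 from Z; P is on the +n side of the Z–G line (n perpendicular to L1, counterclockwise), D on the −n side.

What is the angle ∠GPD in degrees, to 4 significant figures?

83.36°

Z is at the origin and G lies 52.4 along u from Z, so G = 52.4·u = (36.33, -37.76). Tangency of A1 to both parallel lines with radius 6.1 puts P and D at Z ± 6.1·n: P = (4.395, 4.230), D = (-4.395, -4.230). Then cos ∠GPD = PG·PD / (|PG||PD|), giving 83.36°.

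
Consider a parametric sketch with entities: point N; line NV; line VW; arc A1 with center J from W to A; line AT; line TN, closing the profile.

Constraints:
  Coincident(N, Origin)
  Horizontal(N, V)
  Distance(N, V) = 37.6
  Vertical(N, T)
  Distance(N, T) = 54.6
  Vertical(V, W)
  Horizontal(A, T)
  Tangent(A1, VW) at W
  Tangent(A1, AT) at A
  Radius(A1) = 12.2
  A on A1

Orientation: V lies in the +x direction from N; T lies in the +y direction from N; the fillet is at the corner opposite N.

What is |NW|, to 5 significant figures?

56.670

N is at the origin; NV is horizontal with |NV| = 37.6 and V on the +x side, so V = (37.600, 0.0000). NT is vertical with |NT| = 54.6 and T on the +y side, so T = (0.0000, 54.600). The virtual corner opposite N is at (37.600, 54.600). The tangent condition forces JW to be normal to VW and tangency of A1 to AT means the radius JA is perpendicular to AT, with radius 12.2, so the center J sits 12.2 in from both sides at J = (25.400, 42.400). That places the tangent points at W = (37.600, 42.400) on VW and A = (25.400, 54.600) on AT. Then |NW| = |W − N| = 56.670.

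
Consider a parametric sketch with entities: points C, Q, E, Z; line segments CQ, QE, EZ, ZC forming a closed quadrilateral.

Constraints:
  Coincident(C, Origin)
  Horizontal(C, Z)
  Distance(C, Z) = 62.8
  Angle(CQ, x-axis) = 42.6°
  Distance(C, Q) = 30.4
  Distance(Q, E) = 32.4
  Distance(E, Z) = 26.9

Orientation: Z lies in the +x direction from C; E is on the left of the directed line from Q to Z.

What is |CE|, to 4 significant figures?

60.10

C is at the origin; C and Z share the same y with |CZ| = 62.8 and Z in +x, so Z = (62.8, 0). CQ runs at 42.6° with |CQ| = 30.4, so Q = (22.38, 20.58). E is determined by |QE| = 32.4 and |EZ| = 26.9 together: it lies at the intersection of circle(Q, 32.4) and circle(Z, 26.9). With |QZ| = 45.36, the foot of the radical line on QZ is 26.27 from Q and the perpendicular offset is √(32.4² − 26.27²) = 18.96. Taking the left-of-QZ solution: E = (54.39, 25.55).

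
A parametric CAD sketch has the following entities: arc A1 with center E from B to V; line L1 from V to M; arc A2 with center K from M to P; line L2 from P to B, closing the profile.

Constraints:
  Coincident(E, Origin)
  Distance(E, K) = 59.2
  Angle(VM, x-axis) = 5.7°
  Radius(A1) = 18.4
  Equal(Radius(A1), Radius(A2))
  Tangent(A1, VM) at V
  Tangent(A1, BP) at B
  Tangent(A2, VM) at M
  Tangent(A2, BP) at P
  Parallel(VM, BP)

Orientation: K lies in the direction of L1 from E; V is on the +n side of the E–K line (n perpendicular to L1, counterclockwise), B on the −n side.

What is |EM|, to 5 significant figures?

61.994

The slot axis is L1's direction at 5.7°, so u = (cos 5.7°, sin 5.7°) = (0.99506, 0.099320) and n = (−sin 5.7°, cos 5.7°) = (-0.099320, 0.99506). E is at the origin and K lies 59.2 along u from E, so K = 59.2·u = (58.907, 5.8797). Tangency of A1 to both parallel lines with radius 18.4 puts V and B at E ± 18.4·n: V = (-1.8275, 18.309), B = (1.8275, -18.309). Equal radii place M and P the same way about K: M = K + 18.4·n = (57.080, 24.189), P = K − 18.4·n = (60.735, -12.429). Then |EM| = |M − E| = 61.994.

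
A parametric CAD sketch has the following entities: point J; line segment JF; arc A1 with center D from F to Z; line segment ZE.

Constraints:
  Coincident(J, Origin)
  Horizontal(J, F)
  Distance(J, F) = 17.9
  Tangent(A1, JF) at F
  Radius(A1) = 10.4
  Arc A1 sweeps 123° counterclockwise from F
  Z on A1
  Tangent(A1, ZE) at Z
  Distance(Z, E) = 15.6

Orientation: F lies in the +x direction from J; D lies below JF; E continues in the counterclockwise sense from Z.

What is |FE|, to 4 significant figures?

29.15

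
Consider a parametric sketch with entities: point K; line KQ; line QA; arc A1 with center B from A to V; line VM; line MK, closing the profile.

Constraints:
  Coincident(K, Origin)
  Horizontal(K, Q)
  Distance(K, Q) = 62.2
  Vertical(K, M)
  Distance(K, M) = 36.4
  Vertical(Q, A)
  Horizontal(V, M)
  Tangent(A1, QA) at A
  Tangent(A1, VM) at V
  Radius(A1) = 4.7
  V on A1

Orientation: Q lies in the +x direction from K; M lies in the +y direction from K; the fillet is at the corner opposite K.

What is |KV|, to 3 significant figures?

68.1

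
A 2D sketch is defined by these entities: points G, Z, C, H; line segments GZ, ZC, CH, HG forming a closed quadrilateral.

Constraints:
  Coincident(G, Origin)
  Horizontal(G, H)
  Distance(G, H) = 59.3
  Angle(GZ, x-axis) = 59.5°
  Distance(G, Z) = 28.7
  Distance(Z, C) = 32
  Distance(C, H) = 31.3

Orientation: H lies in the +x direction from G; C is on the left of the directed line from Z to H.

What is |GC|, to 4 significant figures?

54.40

Checks: G = (0.00, 0.00) ✓; |ZC| = 32.00 ✓; |CH| = 31.30 ✓.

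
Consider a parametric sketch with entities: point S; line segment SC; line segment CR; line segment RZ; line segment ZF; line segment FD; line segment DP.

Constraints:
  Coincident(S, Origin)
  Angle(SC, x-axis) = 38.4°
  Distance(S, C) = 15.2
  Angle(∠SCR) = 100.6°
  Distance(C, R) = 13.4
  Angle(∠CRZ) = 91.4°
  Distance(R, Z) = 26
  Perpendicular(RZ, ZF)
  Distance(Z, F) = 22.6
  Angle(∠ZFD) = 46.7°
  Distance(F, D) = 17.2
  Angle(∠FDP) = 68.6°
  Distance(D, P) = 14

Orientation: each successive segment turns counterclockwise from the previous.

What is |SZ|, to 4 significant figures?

20.14

S is at the origin; SC runs at 38.4° with length 15.2, so C = (11.91, 9.441). ∠SCR = 100.6° gives CR at 117.8° from the x-axis; with |CR| = 13.4, R = (5.663, 21.29). ∠CRZ = 91.4° gives RZ at -153.6° from the x-axis; with |RZ| = 26.0, Z = (-17.63, 9.734). Then |SZ| = |Z − S| = 20.14.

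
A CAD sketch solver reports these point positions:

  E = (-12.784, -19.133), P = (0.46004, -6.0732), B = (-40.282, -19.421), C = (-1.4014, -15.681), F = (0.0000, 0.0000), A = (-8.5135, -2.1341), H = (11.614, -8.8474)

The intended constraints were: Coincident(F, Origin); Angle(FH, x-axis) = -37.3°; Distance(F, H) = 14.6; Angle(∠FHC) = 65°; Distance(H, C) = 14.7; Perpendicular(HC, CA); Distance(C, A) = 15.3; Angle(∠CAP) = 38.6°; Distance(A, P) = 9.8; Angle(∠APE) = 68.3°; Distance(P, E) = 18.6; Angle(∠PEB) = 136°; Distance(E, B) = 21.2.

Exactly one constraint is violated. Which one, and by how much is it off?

Distance(E, B) = 21.2 — off by 6.30.

F = (0.00, 0.00) ✓; FH at -37.30° ✓; |FH| = 14.60 ✓; ∠FHC = 65.00° ✓; |HC| = 14.70 ✓; ∠(HC, CA) = 90.00° ✓; |CA| = 15.30 ✓; ∠CAP = 38.60° ✓; |AP| = 9.800 ✓; ∠APE = 68.30° ✓; |PE| = 18.60 ✓; ∠PEB = 136.0° ✓; |EB| = 27.50 ✗.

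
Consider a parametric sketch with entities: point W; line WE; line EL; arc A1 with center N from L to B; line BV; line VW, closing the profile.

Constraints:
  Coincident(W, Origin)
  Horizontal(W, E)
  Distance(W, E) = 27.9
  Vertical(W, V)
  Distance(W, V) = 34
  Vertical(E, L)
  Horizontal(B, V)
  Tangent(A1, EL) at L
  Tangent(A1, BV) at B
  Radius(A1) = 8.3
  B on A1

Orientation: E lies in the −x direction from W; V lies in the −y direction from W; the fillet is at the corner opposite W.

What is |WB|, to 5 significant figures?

39.245

The virtual corner opposite W is at (-27.900, -34.000). A1 meets EL tangentially, so NL is at right angles to EL and tangency of A1 to BV means the radius NB is perpendicular to BV, with radius 8.3, so the center N sits 8.3 in from both sides at N = (-19.600, -25.700). That places the tangent points at L = (-27.900, -25.700) on EL and B = (-19.600, -34.000) on BV. Then |WB| = |B − W| = 39.245.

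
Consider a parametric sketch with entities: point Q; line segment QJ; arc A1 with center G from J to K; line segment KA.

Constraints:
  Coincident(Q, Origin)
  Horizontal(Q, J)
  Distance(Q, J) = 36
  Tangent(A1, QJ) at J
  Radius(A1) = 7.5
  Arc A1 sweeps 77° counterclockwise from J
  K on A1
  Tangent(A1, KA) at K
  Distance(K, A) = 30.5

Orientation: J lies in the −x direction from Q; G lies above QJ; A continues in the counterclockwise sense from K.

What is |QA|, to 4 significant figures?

41.70

Q is at the origin; QJ is horizontal with |QJ| = 36.0 and J on the −x side, so J = (-36.00, 0.000). The tangent condition forces GJ to be normal to QJ, so G = J + (0, 7.5) = (-36.00, 7.500). On A1, J sits at bearing -90° from G; a 77° counterclockwise sweep puts K at bearing -13°, so K = G + 7.5·(cos -13°, sin -13°) = (-28.69, 5.813). A1 meets KA tangentially, so GK is at right angles to KA, so KA runs along (−sin -13°, cos -13°); with |KA| = 30.5, A = (-21.83, 35.53). Then |QA| = |A − Q| = 41.70.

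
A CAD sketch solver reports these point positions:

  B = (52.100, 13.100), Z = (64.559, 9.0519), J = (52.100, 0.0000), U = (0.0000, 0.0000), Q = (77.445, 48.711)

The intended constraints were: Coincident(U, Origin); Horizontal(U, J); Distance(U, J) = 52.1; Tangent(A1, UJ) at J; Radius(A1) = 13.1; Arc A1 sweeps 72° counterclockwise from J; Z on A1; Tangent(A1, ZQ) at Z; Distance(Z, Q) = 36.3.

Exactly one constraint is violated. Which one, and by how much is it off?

Distance(Z, Q) = 36.3 — off by 5.40.

U = (0.00, 0.00) ✓; U.y = 0.00, J.y = 0.00 ✓; |UJ| = 52.10 ✓; ∠(BJ, JU) = 90.00° ✓; |BJ| = 13.10 ✓; bearing(B→Z) − bearing(B→J) = 72.00° ✓; |BZ| = 13.10 ✓; ∠(BZ, ZQ) = 90.00° ✓; |ZQ| = 41.70 ✗.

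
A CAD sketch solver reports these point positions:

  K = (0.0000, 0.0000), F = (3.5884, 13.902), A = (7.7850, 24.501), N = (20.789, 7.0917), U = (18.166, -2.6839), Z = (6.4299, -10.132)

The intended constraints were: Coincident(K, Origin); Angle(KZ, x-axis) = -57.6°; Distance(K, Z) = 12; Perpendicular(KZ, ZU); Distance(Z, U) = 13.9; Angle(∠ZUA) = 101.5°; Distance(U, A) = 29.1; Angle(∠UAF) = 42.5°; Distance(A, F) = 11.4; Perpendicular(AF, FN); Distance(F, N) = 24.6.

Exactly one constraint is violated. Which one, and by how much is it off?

Distance(F, N) = 24.6 — off by 6.10.

K = (0.00, 0.00) ✓; KZ at -57.60° ✓; |KZ| = 12.00 ✓; ∠(KZ, ZU) = 90.00° ✓; |ZU| = 13.90 ✓; ∠ZUA = 101.5° ✓; |UA| = 29.10 ✓; ∠UAF = 42.50° ✓; |AF| = 11.40 ✓; ∠(AF, FN) = 90.00° ✓; |FN| = 18.50 ✗.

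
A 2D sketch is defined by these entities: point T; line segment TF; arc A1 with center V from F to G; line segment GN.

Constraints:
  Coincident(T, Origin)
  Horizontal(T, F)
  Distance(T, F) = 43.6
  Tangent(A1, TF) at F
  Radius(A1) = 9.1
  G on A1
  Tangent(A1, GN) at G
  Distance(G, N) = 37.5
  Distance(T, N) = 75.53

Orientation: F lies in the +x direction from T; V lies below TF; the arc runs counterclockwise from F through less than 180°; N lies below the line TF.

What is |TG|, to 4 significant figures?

39.89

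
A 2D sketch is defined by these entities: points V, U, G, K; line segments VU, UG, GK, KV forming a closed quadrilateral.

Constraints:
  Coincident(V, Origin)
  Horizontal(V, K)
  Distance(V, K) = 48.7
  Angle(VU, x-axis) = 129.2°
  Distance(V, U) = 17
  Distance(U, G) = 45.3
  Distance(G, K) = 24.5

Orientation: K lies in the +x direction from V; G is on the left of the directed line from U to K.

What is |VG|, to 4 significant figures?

39.35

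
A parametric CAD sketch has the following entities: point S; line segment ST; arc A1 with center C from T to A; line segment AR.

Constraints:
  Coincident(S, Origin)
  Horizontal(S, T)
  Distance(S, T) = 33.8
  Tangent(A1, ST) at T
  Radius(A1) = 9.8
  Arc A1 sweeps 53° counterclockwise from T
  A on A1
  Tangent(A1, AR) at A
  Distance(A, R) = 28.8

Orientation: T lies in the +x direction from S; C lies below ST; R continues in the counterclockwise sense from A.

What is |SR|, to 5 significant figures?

28.257

On A1, T sits at bearing 90° from C; a 53° counterclockwise sweep puts A at bearing 143°, so A = C + 9.8·(cos 143°, sin 143°) = (25.973, -3.9022). The tangent condition forces CA to be normal to AR, so AR runs along (−sin 143°, cos 143°); with |AR| = 28.8, R = (8.6411, -26.903). Then |SR| = |R − S| = 28.257.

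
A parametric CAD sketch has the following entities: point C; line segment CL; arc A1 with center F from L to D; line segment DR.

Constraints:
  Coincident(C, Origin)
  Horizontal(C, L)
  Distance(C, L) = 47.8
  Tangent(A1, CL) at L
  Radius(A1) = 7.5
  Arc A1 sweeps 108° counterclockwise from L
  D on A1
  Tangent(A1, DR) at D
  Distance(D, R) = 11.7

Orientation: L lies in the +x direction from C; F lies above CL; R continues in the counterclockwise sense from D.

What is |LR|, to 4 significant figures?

21.24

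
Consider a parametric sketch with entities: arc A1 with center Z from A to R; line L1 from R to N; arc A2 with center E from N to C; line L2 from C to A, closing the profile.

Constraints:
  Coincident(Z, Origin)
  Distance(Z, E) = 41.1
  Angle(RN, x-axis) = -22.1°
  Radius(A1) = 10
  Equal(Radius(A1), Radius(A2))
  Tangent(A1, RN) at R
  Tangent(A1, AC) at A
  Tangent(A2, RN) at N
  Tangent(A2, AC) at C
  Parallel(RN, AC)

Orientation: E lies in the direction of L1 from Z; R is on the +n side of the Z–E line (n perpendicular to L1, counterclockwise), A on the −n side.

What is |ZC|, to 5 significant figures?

42.299

The slot axis is L1's direction at -22.1°, so u = (cos -22.1°, sin -22.1°) = (0.92653, -0.37622) and n = (−sin -22.1°, cos -22.1°) = (0.37622, 0.92653). Z is at the origin and E lies 41.1 along u from Z, so E = 41.1·u = (38.080, -15.463). Tangency of A1 to both parallel lines with radius 10.0 puts R and A at Z ± 10.0·n: R = (3.7622, 9.2653), A = (-3.7622, -9.2653). Equal radii place N and C the same way about E: N = E + 10.0·n = (41.843, -6.1975), C = E − 10.0·n = (34.318, -24.728). Then |ZC| = |C − Z| = 42.299.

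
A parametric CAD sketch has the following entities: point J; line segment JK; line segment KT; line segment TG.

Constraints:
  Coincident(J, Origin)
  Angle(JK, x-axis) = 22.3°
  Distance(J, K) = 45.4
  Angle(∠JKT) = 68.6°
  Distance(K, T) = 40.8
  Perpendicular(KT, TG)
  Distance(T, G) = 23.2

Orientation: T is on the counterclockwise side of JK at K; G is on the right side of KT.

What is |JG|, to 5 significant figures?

69.811

J is at the origin; JK runs at 22.3° with length 45.4, so K = 45.4·(cos 22.3°, sin 22.3°) = (42.005, 17.227). ∠JKT = 68.6°, so KT runs at 22.3° + (180° − 68.6°) = 133.70° from the x-axis; with |KT| = 40.8, T = K + 40.8·(cos 133.70°, sin 133.70°) = (13.817, 46.724). KT is perpendicular to TG; with |TG| = 23.2 on the right of KT, G = T + 23.2·(0.72297, 0.69088) = (30.589, 62.753). Then |JG| = |G − J| = 69.811.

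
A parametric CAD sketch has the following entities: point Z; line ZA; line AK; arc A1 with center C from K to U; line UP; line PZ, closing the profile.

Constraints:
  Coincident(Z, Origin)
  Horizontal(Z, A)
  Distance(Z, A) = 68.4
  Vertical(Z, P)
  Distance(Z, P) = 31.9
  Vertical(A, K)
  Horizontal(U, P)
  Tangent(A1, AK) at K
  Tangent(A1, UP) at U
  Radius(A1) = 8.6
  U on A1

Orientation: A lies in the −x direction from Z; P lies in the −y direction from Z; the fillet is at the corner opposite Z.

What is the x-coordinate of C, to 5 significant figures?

-59.800

Z and P share the same x with |ZP| = 31.9 and P on the −y side, so P = (0.0000, -31.900). The virtual corner opposite Z is at (-68.400, -31.900). The tangent condition forces CK to be normal to AK and since A1 is tangent to UP there, CU ⟂ UP, with radius 8.6, so the center C sits 8.6 in from both sides at C = (-59.800, -23.300). So C.x = -59.800.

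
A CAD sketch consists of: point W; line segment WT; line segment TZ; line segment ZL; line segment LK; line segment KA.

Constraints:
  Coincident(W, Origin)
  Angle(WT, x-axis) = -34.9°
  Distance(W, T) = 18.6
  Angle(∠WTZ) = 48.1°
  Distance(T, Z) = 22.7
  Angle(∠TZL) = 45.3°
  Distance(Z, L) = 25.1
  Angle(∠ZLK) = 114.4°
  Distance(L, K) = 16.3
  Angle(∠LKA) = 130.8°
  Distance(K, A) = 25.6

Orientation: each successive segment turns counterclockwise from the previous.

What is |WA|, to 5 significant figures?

40.715

W is at the origin; WT runs at -34.9° with length 18.6, so T = (15.255, -10.642). ∠WTZ = 48.1° gives TZ at 97.000° from the x-axis; with |TZ| = 22.7, Z = (12.488, 11.889). ∠TZL = 45.3° gives ZL at -128.30° from the x-axis; with |ZL| = 25.1, L = (-3.0681, -7.8090). ∠ZLK = 114.4° gives LK at -62.700° from the x-axis; with |LK| = 16.3, K = (4.4079, -22.293). ∠LKA = 130.8° gives KA at -13.500° from the x-axis; with |KA| = 25.6, A = (29.301, -28.270). Then |WA| = |A − W| = 40.715.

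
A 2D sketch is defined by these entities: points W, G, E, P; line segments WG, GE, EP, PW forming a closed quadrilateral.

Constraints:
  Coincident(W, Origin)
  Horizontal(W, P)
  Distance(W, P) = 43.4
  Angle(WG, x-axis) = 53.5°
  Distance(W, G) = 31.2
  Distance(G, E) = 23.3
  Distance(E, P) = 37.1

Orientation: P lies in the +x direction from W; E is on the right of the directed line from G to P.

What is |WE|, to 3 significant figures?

8.35

W is at the origin; WP is horizontal with |WP| = 43.4 and P in +x, so P = (43.4, 0). WG runs at 53.5° with |WG| = 31.2, so G = (18.6, 25.1). E is determined by |GE| = 23.3 and |EP| = 37.1 together: it lies at the intersection of circle(G, 23.3) and circle(P, 37.1). With |GP| = 35.3, the foot of the radical line on GP is 5.84 from G and the perpendicular offset is √(23.3² − 5.84²) = 22.6. Taking the right-of-GP solution: E = (6.65, 5.06).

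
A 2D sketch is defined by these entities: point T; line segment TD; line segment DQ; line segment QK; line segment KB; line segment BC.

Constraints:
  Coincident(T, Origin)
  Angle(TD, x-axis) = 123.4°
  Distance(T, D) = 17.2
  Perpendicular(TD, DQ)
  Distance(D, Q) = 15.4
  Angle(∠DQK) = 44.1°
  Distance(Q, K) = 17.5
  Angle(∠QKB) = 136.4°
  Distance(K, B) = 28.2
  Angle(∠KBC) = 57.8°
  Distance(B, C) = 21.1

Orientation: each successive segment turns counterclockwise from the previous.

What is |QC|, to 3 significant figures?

30.2

T is at the origin; TD runs at 123.4° with length 17.2, so D = (-9.47, 14.4). TD is perpendicular to DQ, so DQ runs at -147°; with |DQ| = 15.4, Q = (-22.3, 5.88). ∠DQK = 44.1° gives QK at -10.7° from the x-axis; with |QK| = 17.5, K = (-5.13, 2.63). ∠QKB = 136.4° gives KB at 32.9° from the x-axis; with |KB| = 28.2, B = (18.5, 18.0). ∠KBC = 57.8° gives BC at 155° from the x-axis; with |BC| = 21.1, C = (-0.591, 26.8). Then |QC| = |C − Q| = 30.2.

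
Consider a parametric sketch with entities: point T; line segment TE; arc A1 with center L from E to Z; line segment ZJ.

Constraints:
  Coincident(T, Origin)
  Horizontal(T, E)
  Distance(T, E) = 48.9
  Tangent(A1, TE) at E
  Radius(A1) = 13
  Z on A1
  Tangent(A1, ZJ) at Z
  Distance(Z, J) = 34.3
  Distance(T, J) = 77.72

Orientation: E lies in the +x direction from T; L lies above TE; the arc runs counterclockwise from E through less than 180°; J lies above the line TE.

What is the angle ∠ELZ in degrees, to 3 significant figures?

90.5°

Checks: |LZ| = 13.00 ✓; ∠(LZ, ZJ) = 90.00° ✓; |ZJ| = 34.30 ✓; |TJ| = 77.72 ✓.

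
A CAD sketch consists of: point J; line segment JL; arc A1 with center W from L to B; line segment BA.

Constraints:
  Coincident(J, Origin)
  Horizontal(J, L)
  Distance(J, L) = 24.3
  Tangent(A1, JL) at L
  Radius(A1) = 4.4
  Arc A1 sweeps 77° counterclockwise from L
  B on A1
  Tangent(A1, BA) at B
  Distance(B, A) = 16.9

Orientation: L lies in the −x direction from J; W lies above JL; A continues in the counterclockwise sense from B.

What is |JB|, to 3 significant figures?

20.3

J is at the origin; JL is horizontal with |JL| = 24.3 and L on the −x side, so L = (-24.3, 0.00). A1 meets JL tangentially, so WL is at right angles to JL, so W = L + (0, 4.4) = (-24.3, 4.40). On A1, L sits at bearing -90° from W; a 77° counterclockwise sweep puts B at bearing -13°, so B = W + 4.4·(cos -13°, sin -13°) = (-20.0, 3.41). Then |JB| = |B − J| = 20.3.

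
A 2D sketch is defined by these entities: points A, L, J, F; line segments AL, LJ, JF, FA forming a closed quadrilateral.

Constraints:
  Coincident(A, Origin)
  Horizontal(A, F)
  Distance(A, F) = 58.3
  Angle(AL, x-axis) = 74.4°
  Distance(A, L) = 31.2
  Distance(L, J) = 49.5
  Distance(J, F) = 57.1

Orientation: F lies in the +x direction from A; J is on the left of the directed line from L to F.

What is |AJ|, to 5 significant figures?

75.609

A is at the origin; AF is horizontal with |AF| = 58.3 and F in +x, so F = (58.3, 0). AL runs at 74.4° with |AL| = 31.2, so L = (8.3903, 30.051). J is determined by |LJ| = 49.5 and |JF| = 57.1 together: it lies at the intersection of circle(L, 49.5) and circle(F, 57.1). With |LF| = 58.258, the foot of the radical line on LF is 22.176 from L and the perpendicular offset is √(49.5² − 22.176²) = 44.255. Taking the left-of-LF solution: J = (50.216, 56.525).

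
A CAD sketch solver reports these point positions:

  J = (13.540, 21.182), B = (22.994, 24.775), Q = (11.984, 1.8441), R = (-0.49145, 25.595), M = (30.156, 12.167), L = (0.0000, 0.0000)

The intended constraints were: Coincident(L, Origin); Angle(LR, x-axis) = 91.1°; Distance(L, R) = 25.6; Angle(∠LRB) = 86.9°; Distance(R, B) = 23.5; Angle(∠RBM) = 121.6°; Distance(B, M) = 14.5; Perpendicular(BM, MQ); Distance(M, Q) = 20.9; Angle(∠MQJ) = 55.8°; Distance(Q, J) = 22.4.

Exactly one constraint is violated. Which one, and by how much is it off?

Distance(Q, J) = 22.4 — off by 3.00.

L = (0.00, 0.00) ✓; LR at 91.10° ✓; |LR| = 25.60 ✓; ∠LRB = 86.90° ✓; |RB| = 23.50 ✓; ∠RBM = 121.6° ✓; |BM| = 14.50 ✓; ∠(BM, MQ) = 90.00° ✓; |MQ| = 20.90 ✓; ∠MQJ = 55.80° ✓; |QJ| = 19.40 ✗.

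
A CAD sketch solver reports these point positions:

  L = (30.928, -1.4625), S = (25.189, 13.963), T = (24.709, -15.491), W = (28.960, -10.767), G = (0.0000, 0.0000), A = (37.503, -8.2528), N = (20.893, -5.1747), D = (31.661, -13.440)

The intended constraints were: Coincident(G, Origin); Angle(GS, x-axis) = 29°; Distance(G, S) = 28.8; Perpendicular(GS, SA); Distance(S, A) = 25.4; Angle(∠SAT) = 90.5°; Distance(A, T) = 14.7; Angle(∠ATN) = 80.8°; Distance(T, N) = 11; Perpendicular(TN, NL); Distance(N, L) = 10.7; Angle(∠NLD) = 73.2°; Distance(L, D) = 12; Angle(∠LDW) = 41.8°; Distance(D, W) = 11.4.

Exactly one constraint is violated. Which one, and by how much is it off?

Distance(D, W) = 11.4 — off by 7.60.

G = (0.00, 0.00) ✓; GS at 29.00° ✓; |GS| = 28.80 ✓; ∠(GS, SA) = 90.00° ✓; |SA| = 25.40 ✓; ∠SAT = 90.50° ✓; |AT| = 14.70 ✓; ∠ATN = 80.80° ✓; |TN| = 11.00 ✓; ∠(TN, NL) = 90.00° ✓; |NL| = 10.70 ✓; ∠NLD = 73.20° ✓; |LD| = 12.00 ✓; ∠LDW = 41.80° ✓; |DW| = 3.800 ✗.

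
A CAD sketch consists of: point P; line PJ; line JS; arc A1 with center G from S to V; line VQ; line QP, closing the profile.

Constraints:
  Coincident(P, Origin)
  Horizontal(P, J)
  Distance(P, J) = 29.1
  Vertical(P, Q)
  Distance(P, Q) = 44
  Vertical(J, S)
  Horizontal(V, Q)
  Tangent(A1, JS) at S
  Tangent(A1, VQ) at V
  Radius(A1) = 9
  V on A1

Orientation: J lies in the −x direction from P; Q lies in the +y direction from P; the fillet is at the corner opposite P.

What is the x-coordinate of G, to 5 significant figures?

-20.100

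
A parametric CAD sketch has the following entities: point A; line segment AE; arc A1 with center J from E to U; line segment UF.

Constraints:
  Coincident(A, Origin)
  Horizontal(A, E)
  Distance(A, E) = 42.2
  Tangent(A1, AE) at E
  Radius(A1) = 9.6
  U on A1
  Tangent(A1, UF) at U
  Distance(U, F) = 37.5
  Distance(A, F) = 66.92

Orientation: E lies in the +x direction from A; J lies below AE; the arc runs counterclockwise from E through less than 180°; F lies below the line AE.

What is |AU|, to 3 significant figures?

35.7

A is at the origin; AE is horizontal with |AE| = 42.2 and E on the +x side, so E = (42.2, 0.00). Tangency of A1 to AE means the radius JE is perpendicular to AE, so J = E + (0, -9.6) = (42.2, -9.60). Since JU ⟂ UF (tangency), |JF| = √(9.6² + 37.5²) = 38.7 regardless of where U sits on A1. So F lies on both circle(A, 66.92) and circle(J, 38.7); the below-AE intersection is F = (46.6, -48.1). U is the foot of the tangent from F: U = (33.2, -13.0).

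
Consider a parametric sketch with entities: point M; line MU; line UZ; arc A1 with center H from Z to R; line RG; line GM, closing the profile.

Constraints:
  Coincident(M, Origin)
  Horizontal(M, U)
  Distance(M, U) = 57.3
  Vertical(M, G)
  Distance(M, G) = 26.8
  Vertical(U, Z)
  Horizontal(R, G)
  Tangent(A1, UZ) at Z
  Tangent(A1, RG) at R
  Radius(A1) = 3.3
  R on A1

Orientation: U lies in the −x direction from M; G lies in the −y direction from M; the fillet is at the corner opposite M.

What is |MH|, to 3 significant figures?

58.9

M is at the origin; M and U share the same y with |MU| = 57.3 and U on the −x side, so U = (-57.3, 0.00). MG is vertical with |MG| = 26.8 and G on the −y side, so G = (0.00, -26.8). The virtual corner opposite M is at (-57.3, -26.8). Since A1 is tangent to UZ there, HZ ⟂ UZ and the tangent condition forces HR to be normal to RG, with radius 3.3, so the center H sits 3.3 in from both sides at H = (-54.0, -23.5). Then |MH| = |H − M| = 58.9.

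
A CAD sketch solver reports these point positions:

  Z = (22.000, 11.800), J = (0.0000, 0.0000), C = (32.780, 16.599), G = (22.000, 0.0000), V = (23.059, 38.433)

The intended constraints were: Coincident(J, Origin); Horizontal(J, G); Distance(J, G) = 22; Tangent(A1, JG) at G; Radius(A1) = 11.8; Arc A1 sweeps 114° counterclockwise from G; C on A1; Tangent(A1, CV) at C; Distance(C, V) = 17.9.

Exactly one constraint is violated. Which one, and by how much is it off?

Distance(C, V) = 17.9 — off by 6.00.

J = (0.00, 0.00) ✓; J.y = 0.00, G.y = 0.00 ✓; |JG| = 22.00 ✓; ∠(ZG, GJ) = 90.00° ✓; |ZG| = 11.80 ✓; bearing(Z→C) − bearing(Z→G) = 114.0° ✓; |ZC| = 11.80 ✓; ∠(ZC, CV) = 90.00° ✓; |CV| = 23.90 ✗.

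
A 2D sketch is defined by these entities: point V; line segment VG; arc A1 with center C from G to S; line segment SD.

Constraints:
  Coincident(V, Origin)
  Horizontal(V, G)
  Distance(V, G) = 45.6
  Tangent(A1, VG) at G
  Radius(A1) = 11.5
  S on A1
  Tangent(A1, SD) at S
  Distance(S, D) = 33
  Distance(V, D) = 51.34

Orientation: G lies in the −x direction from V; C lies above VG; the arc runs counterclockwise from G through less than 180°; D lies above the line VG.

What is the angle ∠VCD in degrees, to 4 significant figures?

75.97°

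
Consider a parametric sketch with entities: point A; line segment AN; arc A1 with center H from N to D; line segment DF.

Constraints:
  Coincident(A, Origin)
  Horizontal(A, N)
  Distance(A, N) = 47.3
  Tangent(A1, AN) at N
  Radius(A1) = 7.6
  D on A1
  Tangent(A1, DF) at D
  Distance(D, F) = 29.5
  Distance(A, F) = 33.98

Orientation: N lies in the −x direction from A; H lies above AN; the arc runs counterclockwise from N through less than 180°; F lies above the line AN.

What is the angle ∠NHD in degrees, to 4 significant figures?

50.19°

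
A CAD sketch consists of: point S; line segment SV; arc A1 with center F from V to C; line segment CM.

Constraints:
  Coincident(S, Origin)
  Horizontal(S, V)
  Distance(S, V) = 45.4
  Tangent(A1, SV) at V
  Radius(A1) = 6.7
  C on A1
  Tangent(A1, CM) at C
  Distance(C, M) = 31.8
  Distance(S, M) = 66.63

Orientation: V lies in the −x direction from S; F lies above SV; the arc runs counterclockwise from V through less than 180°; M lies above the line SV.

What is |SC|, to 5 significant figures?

40.761

Checks: S = (0.00, 0.00) ✓; |FC| = 6.700 ✓; ∠(FC, CM) = 90.00° ✓; |CM| = 31.80 ✓; |SM| = 66.63 ✓.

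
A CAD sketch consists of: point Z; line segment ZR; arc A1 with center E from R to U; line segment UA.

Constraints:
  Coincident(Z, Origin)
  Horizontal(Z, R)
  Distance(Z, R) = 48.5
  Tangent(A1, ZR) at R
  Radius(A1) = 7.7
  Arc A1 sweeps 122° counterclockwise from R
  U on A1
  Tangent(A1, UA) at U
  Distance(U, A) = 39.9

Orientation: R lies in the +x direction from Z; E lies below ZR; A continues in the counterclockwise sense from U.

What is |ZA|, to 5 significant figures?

77.874

Z is at the origin; Z and R share the same y with |ZR| = 48.5 and R on the +x side, so R = (48.500, 0.0000). Tangency of A1 to ZR means the radius ER is perpendicular to ZR, so E = R + (0, -7.7) = (48.500, -7.7000). On A1, R sits at bearing 90° from E; a 122° counterclockwise sweep puts U at bearing 212°, so U = E + 7.7·(cos 212°, sin 212°) = (41.970, -11.780). Tangency of A1 to UA means the radius EU is perpendicular to UA, so UA runs along (−sin 212°, cos 212°); with |UA| = 39.9, A = (63.114, -45.617). Then |ZA| = |A − Z| = 77.874.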